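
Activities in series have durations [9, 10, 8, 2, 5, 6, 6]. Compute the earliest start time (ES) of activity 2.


Activity 2 starts after activities 1 through 1 complete.
Predecessor durations: [9]
ES = 9 = 9

9


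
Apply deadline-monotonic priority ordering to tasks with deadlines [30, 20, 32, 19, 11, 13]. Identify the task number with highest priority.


Sort tasks by relative deadline (ascending):
  Task 5: deadline = 11
  Task 6: deadline = 13
  Task 4: deadline = 19
  Task 2: deadline = 20
  Task 1: deadline = 30
  Task 3: deadline = 32
Priority order (highest first): [5, 6, 4, 2, 1, 3]
Highest priority task = 5

5


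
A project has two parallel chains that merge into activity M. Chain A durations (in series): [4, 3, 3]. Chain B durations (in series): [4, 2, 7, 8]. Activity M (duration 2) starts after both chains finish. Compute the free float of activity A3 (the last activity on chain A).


ES(A3) = sum of predecessors on chain A = 7
EF(A3) = ES + duration = 7 + 3 = 10
Successor of A3 is M. ES(M) = max(sum(A), sum(B)) = max(10, 21) = 21
Free float = ES(successor) - EF(current) = 21 - 10 = 11

11


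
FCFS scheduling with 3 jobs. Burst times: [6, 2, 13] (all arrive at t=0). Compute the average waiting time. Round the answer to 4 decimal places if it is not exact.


FCFS order (as given): [6, 2, 13]
Waiting times:
  Job 1: wait = 0
  Job 2: wait = 6
  Job 3: wait = 8
Sum of waiting times = 14
Average waiting time = 14/3 = 4.6667

4.6667


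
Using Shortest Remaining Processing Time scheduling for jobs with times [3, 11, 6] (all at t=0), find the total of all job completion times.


Since all jobs arrive at t=0, SRPT equals SPT ordering.
SPT order: [3, 6, 11]
Completion times:
  Job 1: p=3, C=3
  Job 2: p=6, C=9
  Job 3: p=11, C=20
Total completion time = 3 + 9 + 20 = 32

32


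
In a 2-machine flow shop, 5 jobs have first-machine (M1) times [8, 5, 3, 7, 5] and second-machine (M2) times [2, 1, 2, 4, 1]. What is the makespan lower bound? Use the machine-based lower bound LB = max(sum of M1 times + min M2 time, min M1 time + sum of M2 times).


LB1 = sum(M1 times) + min(M2 times) = 28 + 1 = 29
LB2 = min(M1 times) + sum(M2 times) = 3 + 10 = 13
Lower bound = max(LB1, LB2) = max(29, 13) = 29

29


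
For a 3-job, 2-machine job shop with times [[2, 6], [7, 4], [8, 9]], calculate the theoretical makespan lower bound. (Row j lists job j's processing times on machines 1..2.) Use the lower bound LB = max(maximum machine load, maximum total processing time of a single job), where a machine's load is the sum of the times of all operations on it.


Machine loads:
  Machine 1: 2 + 7 + 8 = 17
  Machine 2: 6 + 4 + 9 = 19
Max machine load = 19
Job totals:
  Job 1: 8
  Job 2: 11
  Job 3: 17
Max job total = 17
Lower bound = max(19, 17) = 19

19


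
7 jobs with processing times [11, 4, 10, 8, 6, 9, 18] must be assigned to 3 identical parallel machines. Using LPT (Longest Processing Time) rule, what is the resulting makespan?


Sort jobs in decreasing order (LPT): [18, 11, 10, 9, 8, 6, 4]
Assign each job to the least loaded machine:
  Machine 1: jobs [18, 6], load = 24
  Machine 2: jobs [11, 8, 4], load = 23
  Machine 3: jobs [10, 9], load = 19
Makespan = max load = 24

24


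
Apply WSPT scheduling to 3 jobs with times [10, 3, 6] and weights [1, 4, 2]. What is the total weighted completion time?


Compute p/w ratios and sort ascending (WSPT): [(3, 4), (6, 2), (10, 1)]
Compute weighted completion times:
  Job (p=3,w=4): C=3, w*C=4*3=12
  Job (p=6,w=2): C=9, w*C=2*9=18
  Job (p=10,w=1): C=19, w*C=1*19=19
Total weighted completion time = 49

49


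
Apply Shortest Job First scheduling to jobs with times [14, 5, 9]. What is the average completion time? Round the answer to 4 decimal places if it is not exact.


SJF order (ascending): [5, 9, 14]
Completion times:
  Job 1: burst=5, C=5
  Job 2: burst=9, C=14
  Job 3: burst=14, C=28
Average completion = 47/3 = 15.6667

15.6667


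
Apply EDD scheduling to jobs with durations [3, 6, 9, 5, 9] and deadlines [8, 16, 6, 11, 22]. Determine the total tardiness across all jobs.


Sort by due date (EDD order): [(9, 6), (3, 8), (5, 11), (6, 16), (9, 22)]
Compute completion times and tardiness:
  Job 1: p=9, d=6, C=9, tardiness=max(0,9-6)=3
  Job 2: p=3, d=8, C=12, tardiness=max(0,12-8)=4
  Job 3: p=5, d=11, C=17, tardiness=max(0,17-11)=6
  Job 4: p=6, d=16, C=23, tardiness=max(0,23-16)=7
  Job 5: p=9, d=22, C=32, tardiness=max(0,32-22)=10
Total tardiness = 30

30


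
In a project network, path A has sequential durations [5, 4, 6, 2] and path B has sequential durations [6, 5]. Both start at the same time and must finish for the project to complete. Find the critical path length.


Path A total = 5 + 4 + 6 + 2 = 17
Path B total = 6 + 5 = 11
Critical path = longest path = max(17, 11) = 17

17


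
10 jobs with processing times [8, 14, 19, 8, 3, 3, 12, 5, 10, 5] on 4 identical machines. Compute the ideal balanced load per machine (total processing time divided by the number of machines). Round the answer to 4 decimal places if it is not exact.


Total processing time = 8 + 14 + 19 + 8 + 3 + 3 + 12 + 5 + 10 + 5 = 87
Number of machines = 4
Ideal balanced load = 87 / 4 = 21.75

21.75


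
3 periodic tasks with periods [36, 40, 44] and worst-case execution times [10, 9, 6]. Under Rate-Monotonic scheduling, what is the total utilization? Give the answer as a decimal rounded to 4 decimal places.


Compute individual utilizations (exact fractions):
  Task 1: C/T = 10/36 = 5/18 (approx. 0.2778)
  Task 2: C/T = 9/40 (approx. 0.225)
  Task 3: C/T = 6/44 = 3/22 (approx. 0.1364)
Total utilization U = 5/18 + 9/40 + 3/22 = 2531/3960
Rounded to 4 decimal places: U = 0.6391
RM (Liu & Layland) bound for 3 tasks = 0.779763; compare with U = 2531/3960 (approx. 0.639141)
U <= bound, so schedulable by RM sufficient condition.

0.6391


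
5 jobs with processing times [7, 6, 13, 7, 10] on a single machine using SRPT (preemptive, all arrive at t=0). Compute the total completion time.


Since all jobs arrive at t=0, SRPT equals SPT ordering.
SPT order: [6, 7, 7, 10, 13]
Completion times:
  Job 1: p=6, C=6
  Job 2: p=7, C=13
  Job 3: p=7, C=20
  Job 4: p=10, C=30
  Job 5: p=13, C=43
Total completion time = 6 + 13 + 20 + 30 + 43 = 112

112


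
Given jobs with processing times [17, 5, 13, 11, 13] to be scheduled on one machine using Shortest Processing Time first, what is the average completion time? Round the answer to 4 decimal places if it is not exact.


Sort jobs by processing time (SPT order): [5, 11, 13, 13, 17]
Compute completion times sequentially:
  Job 1: processing = 5, completes at 5
  Job 2: processing = 11, completes at 16
  Job 3: processing = 13, completes at 29
  Job 4: processing = 13, completes at 42
  Job 5: processing = 17, completes at 59
Sum of completion times = 151
Average completion time = 151/5 = 30.2

30.2


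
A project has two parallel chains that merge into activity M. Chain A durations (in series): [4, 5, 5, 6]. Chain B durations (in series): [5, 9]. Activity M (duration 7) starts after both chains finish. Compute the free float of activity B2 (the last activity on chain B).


ES(B2) = sum of predecessors on chain B = 5
EF(B2) = ES + duration = 5 + 9 = 14
Successor of B2 is M. ES(M) = max(sum(A), sum(B)) = max(20, 14) = 20
Free float = ES(successor) - EF(current) = 20 - 14 = 6

6


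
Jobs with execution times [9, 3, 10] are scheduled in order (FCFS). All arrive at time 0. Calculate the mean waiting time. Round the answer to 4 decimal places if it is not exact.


FCFS order (as given): [9, 3, 10]
Waiting times:
  Job 1: wait = 0
  Job 2: wait = 9
  Job 3: wait = 12
Sum of waiting times = 21
Average waiting time = 21/3 = 7.0

7.0


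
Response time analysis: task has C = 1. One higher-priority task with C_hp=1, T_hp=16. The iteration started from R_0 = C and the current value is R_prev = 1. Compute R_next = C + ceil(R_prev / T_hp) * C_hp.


R_next = C + ceil(R_prev / T_hp) * C_hp
ceil(1 / 16) = ceil(0.0625) = 1
Interference = 1 * 1 = 1
R_next = 1 + 1 = 2

2


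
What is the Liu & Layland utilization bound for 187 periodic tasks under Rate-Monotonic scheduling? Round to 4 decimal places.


Compute 2^(1/187) = 1.0037135476
Subtract 1: 1.0037135476 - 1 = 0.0037135476
Multiply by n: 187 * 0.0037135476 = 0.6944334012
Round to 4 dp: 0.6944

0.6944


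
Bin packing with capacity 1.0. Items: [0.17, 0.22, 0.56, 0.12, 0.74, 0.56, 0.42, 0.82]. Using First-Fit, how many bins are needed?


Place items sequentially using First-Fit:
  Item 0.17 -> new Bin 1
  Item 0.22 -> Bin 1 (now 0.39)
  Item 0.56 -> Bin 1 (now 0.95)
  Item 0.12 -> new Bin 2
  Item 0.74 -> Bin 2 (now 0.86)
  Item 0.56 -> new Bin 3
  Item 0.42 -> Bin 3 (now 0.98)
  Item 0.82 -> new Bin 4
Total bins used = 4

4


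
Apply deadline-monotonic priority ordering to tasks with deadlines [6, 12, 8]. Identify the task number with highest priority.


Sort tasks by relative deadline (ascending):
  Task 1: deadline = 6
  Task 3: deadline = 8
  Task 2: deadline = 12
Priority order (highest first): [1, 3, 2]
Highest priority task = 1

1


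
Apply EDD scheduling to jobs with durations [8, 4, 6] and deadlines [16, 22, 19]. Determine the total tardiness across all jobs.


Sort by due date (EDD order): [(8, 16), (6, 19), (4, 22)]
Compute completion times and tardiness:
  Job 1: p=8, d=16, C=8, tardiness=max(0,8-16)=0
  Job 2: p=6, d=19, C=14, tardiness=max(0,14-19)=0
  Job 3: p=4, d=22, C=18, tardiness=max(0,18-22)=0
Total tardiness = 0

0


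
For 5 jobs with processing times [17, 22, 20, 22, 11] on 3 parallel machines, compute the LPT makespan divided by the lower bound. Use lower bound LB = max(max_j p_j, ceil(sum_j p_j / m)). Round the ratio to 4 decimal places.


LPT order: [22, 22, 20, 17, 11]
Machine loads after assignment: [33, 22, 37]
LPT makespan = 37
Lower bound = max(max_job, ceil(total/3)) = max(22, 31) = 31
Ratio = 37 / 31 = 1.1935

1.1935


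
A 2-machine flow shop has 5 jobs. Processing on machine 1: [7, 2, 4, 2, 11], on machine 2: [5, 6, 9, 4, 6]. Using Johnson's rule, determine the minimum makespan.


Apply Johnson's rule:
  Group 1 (a <= b): [(2, 2, 6), (4, 2, 4), (3, 4, 9)]
  Group 2 (a > b): [(5, 11, 6), (1, 7, 5)]
Optimal job order: [2, 4, 3, 5, 1]
Schedule:
  Job 2: M1 done at 2, M2 done at 8
  Job 4: M1 done at 4, M2 done at 12
  Job 3: M1 done at 8, M2 done at 21
  Job 5: M1 done at 19, M2 done at 27
  Job 1: M1 done at 26, M2 done at 32
Makespan = 32

32


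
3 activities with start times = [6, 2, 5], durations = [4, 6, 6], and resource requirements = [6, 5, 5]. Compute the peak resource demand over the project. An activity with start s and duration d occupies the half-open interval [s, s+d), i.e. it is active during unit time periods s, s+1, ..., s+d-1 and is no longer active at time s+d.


Each activity i is active on [start_i, start_i + duration_i).
Compute total resource usage per time slot:
  t=0: active resources = [], total = 0
  t=1: active resources = [], total = 0
  t=2: active resources = [5], total = 5
  t=3: active resources = [5], total = 5
  t=4: active resources = [5], total = 5
  t=5: active resources = [5, 5], total = 10
  t=6: active resources = [6, 5, 5], total = 16
  t=7: active resources = [6, 5, 5], total = 16
  t=8: active resources = [6, 5], total = 11
  t=9: active resources = [6, 5], total = 11
  t=10: active resources = [5], total = 5
Peak resource demand = 16

16


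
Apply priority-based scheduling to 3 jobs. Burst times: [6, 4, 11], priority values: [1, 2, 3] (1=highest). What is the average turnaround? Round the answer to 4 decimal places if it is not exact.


Sort by priority (ascending = highest first):
Order: [(1, 6), (2, 4), (3, 11)]
Completion times:
  Priority 1, burst=6, C=6
  Priority 2, burst=4, C=10
  Priority 3, burst=11, C=21
Average turnaround = 37/3 = 12.3333

12.3333


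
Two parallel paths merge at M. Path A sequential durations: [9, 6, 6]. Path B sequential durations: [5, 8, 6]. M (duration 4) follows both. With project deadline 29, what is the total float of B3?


Forward pass: ES(B3) = sum of predecessors on chain B = 13
EF = ES + duration = 13 + 6 = 19
Backward pass: LF(M) = deadline = 29; LS(M) = 29 - 4 = 25
LF(B3) = LS(M) - sum(successors on chain B) = 25 - 0 = 25
LS = LF - duration = 25 - 6 = 19
Total float = LS - ES = 19 - 13 = 6

6


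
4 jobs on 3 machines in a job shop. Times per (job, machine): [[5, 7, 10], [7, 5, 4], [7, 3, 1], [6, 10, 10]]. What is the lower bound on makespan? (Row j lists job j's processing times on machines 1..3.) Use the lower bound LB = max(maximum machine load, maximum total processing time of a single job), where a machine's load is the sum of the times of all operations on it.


Machine loads:
  Machine 1: 5 + 7 + 7 + 6 = 25
  Machine 2: 7 + 5 + 3 + 10 = 25
  Machine 3: 10 + 4 + 1 + 10 = 25
Max machine load = 25
Job totals:
  Job 1: 22
  Job 2: 16
  Job 3: 11
  Job 4: 26
Max job total = 26
Lower bound = max(25, 26) = 26

26


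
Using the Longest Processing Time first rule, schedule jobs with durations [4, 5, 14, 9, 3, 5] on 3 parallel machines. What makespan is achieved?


Sort jobs in decreasing order (LPT): [14, 9, 5, 5, 4, 3]
Assign each job to the least loaded machine:
  Machine 1: jobs [14], load = 14
  Machine 2: jobs [9, 4], load = 13
  Machine 3: jobs [5, 5, 3], load = 13
Makespan = max load = 14

14


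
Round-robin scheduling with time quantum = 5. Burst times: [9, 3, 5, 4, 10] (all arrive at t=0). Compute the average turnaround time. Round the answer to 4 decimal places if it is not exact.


Time quantum = 5
Execution trace:
  J1 runs 5 units, time = 5
  J2 runs 3 units, time = 8
  J3 runs 5 units, time = 13
  J4 runs 4 units, time = 17
  J5 runs 5 units, time = 22
  J1 runs 4 units, time = 26
  J5 runs 5 units, time = 31
Finish times: [26, 8, 13, 17, 31]
Average turnaround = 95/5 = 19.0

19.0


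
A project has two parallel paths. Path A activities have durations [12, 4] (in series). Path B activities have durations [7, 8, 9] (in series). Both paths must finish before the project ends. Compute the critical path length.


Path A total = 12 + 4 = 16
Path B total = 7 + 8 + 9 = 24
Critical path = longest path = max(16, 24) = 24

24


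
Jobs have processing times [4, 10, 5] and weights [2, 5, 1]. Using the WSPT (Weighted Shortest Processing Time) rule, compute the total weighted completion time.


Compute p/w ratios and sort ascending (WSPT): [(4, 2), (10, 5), (5, 1)]
Compute weighted completion times:
  Job (p=4,w=2): C=4, w*C=2*4=8
  Job (p=10,w=5): C=14, w*C=5*14=70
  Job (p=5,w=1): C=19, w*C=1*19=19
Total weighted completion time = 97

97


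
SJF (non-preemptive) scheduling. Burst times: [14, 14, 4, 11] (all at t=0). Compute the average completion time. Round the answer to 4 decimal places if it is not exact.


SJF order (ascending): [4, 11, 14, 14]
Completion times:
  Job 1: burst=4, C=4
  Job 2: burst=11, C=15
  Job 3: burst=14, C=29
  Job 4: burst=14, C=43
Average completion = 91/4 = 22.75

22.75


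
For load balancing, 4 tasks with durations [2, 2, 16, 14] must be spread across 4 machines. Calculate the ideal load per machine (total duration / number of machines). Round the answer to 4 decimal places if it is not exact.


Total processing time = 2 + 2 + 16 + 14 = 34
Number of machines = 4
Ideal balanced load = 34 / 4 = 8.5

8.5


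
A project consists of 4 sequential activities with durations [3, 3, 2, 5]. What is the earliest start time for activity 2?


Activity 2 starts after activities 1 through 1 complete.
Predecessor durations: [3]
ES = 3 = 3

3


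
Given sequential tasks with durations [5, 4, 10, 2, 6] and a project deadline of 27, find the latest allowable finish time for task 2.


LF(activity 2) = deadline - sum of successor durations
Successors: activities 3 through 5 with durations [10, 2, 6]
Sum of successor durations = 18
LF = 27 - 18 = 9

9


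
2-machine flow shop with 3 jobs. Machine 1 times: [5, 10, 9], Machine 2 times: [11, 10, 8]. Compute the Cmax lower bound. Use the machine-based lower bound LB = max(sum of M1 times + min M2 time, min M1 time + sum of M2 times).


LB1 = sum(M1 times) + min(M2 times) = 24 + 8 = 32
LB2 = min(M1 times) + sum(M2 times) = 5 + 29 = 34
Lower bound = max(LB1, LB2) = max(32, 34) = 34

34


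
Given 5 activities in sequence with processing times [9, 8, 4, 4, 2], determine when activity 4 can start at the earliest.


Activity 4 starts after activities 1 through 3 complete.
Predecessor durations: [9, 8, 4]
ES = 9 + 8 + 4 = 21

21


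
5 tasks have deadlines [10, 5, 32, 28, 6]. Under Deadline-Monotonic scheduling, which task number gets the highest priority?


Sort tasks by relative deadline (ascending):
  Task 2: deadline = 5
  Task 5: deadline = 6
  Task 1: deadline = 10
  Task 4: deadline = 28
  Task 3: deadline = 32
Priority order (highest first): [2, 5, 1, 4, 3]
Highest priority task = 2

2


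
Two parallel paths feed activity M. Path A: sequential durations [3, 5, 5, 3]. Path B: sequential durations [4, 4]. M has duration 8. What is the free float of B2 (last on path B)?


ES(B2) = sum of predecessors on chain B = 4
EF(B2) = ES + duration = 4 + 4 = 8
Successor of B2 is M. ES(M) = max(sum(A), sum(B)) = max(16, 8) = 16
Free float = ES(successor) - EF(current) = 16 - 8 = 8

8


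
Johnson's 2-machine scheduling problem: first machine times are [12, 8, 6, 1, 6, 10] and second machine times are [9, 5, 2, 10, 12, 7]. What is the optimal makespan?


Apply Johnson's rule:
  Group 1 (a <= b): [(4, 1, 10), (5, 6, 12)]
  Group 2 (a > b): [(1, 12, 9), (6, 10, 7), (2, 8, 5), (3, 6, 2)]
Optimal job order: [4, 5, 1, 6, 2, 3]
Schedule:
  Job 4: M1 done at 1, M2 done at 11
  Job 5: M1 done at 7, M2 done at 23
  Job 1: M1 done at 19, M2 done at 32
  Job 6: M1 done at 29, M2 done at 39
  Job 2: M1 done at 37, M2 done at 44
  Job 3: M1 done at 43, M2 done at 46
Makespan = 46

46


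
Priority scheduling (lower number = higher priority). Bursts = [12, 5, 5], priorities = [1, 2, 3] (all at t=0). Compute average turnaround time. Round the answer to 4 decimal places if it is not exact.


Sort by priority (ascending = highest first):
Order: [(1, 12), (2, 5), (3, 5)]
Completion times:
  Priority 1, burst=12, C=12
  Priority 2, burst=5, C=17
  Priority 3, burst=5, C=22
Average turnaround = 51/3 = 17.0

17.0


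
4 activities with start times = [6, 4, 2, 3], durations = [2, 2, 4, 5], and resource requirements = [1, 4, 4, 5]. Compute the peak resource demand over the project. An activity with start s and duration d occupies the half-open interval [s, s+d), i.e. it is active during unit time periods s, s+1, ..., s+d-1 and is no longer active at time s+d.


Each activity i is active on [start_i, start_i + duration_i).
Compute total resource usage per time slot:
  t=0: active resources = [], total = 0
  t=1: active resources = [], total = 0
  t=2: active resources = [4], total = 4
  t=3: active resources = [4, 5], total = 9
  t=4: active resources = [4, 4, 5], total = 13
  t=5: active resources = [4, 4, 5], total = 13
  t=6: active resources = [1, 5], total = 6
  t=7: active resources = [1, 5], total = 6
Peak resource demand = 13

13


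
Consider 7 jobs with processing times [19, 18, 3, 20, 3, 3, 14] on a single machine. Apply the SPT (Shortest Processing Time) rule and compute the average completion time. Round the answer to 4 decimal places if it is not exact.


Sort jobs by processing time (SPT order): [3, 3, 3, 14, 18, 19, 20]
Compute completion times sequentially:
  Job 1: processing = 3, completes at 3
  Job 2: processing = 3, completes at 6
  Job 3: processing = 3, completes at 9
  Job 4: processing = 14, completes at 23
  Job 5: processing = 18, completes at 41
  Job 6: processing = 19, completes at 60
  Job 7: processing = 20, completes at 80
Sum of completion times = 222
Average completion time = 222/7 = 31.7143

31.7143


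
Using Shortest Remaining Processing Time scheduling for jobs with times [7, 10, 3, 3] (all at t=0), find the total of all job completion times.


Since all jobs arrive at t=0, SRPT equals SPT ordering.
SPT order: [3, 3, 7, 10]
Completion times:
  Job 1: p=3, C=3
  Job 2: p=3, C=6
  Job 3: p=7, C=13
  Job 4: p=10, C=23
Total completion time = 3 + 6 + 13 + 23 = 45

45


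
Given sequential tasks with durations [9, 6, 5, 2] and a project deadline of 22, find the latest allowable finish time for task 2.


LF(activity 2) = deadline - sum of successor durations
Successors: activities 3 through 4 with durations [5, 2]
Sum of successor durations = 7
LF = 22 - 7 = 15

15


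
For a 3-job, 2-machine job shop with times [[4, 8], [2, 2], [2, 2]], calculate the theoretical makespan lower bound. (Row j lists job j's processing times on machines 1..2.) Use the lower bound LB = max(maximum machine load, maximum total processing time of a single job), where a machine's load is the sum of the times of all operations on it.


Machine loads:
  Machine 1: 4 + 2 + 2 = 8
  Machine 2: 8 + 2 + 2 = 12
Max machine load = 12
Job totals:
  Job 1: 12
  Job 2: 4
  Job 3: 4
Max job total = 12
Lower bound = max(12, 12) = 12

12


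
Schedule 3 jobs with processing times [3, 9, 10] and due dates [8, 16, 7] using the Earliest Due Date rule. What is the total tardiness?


Sort by due date (EDD order): [(10, 7), (3, 8), (9, 16)]
Compute completion times and tardiness:
  Job 1: p=10, d=7, C=10, tardiness=max(0,10-7)=3
  Job 2: p=3, d=8, C=13, tardiness=max(0,13-8)=5
  Job 3: p=9, d=16, C=22, tardiness=max(0,22-16)=6
Total tardiness = 14

14


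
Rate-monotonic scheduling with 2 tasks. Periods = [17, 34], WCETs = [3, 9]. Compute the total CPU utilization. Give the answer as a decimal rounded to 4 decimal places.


Compute individual utilizations (exact fractions):
  Task 1: C/T = 3/17 (approx. 0.1765)
  Task 2: C/T = 9/34 (approx. 0.2647)
Total utilization U = 3/17 + 9/34 = 15/34
Rounded to 4 decimal places: U = 0.4412
RM (Liu & Layland) bound for 2 tasks = 0.828427; compare with U = 15/34 (approx. 0.441176)
U <= bound, so schedulable by RM sufficient condition.

0.4412


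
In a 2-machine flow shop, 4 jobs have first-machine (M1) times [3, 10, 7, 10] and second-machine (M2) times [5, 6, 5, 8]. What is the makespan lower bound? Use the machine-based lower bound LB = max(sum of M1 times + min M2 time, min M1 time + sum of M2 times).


LB1 = sum(M1 times) + min(M2 times) = 30 + 5 = 35
LB2 = min(M1 times) + sum(M2 times) = 3 + 24 = 27
Lower bound = max(LB1, LB2) = max(35, 27) = 35

35


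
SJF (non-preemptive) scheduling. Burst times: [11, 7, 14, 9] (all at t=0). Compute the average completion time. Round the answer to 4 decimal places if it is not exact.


SJF order (ascending): [7, 9, 11, 14]
Completion times:
  Job 1: burst=7, C=7
  Job 2: burst=9, C=16
  Job 3: burst=11, C=27
  Job 4: burst=14, C=41
Average completion = 91/4 = 22.75

22.75


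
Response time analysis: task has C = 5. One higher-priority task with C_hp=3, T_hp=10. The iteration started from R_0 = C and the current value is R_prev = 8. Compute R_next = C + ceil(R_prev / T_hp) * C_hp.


R_next = C + ceil(R_prev / T_hp) * C_hp
ceil(8 / 10) = ceil(0.8) = 1
Interference = 1 * 3 = 3
R_next = 5 + 3 = 8
R_next = R_prev, so the iteration has converged (response time = 8).

8


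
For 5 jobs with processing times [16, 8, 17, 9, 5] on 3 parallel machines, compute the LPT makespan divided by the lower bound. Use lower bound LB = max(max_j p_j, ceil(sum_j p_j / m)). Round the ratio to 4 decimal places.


LPT order: [17, 16, 9, 8, 5]
Machine loads after assignment: [17, 21, 17]
LPT makespan = 21
Lower bound = max(max_job, ceil(total/3)) = max(17, 19) = 19
Ratio = 21 / 19 = 1.1053

1.1053


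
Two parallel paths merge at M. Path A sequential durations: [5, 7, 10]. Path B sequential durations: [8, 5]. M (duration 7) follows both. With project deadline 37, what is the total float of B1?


Forward pass: ES(B1) = sum of predecessors on chain B = 0
EF = ES + duration = 0 + 8 = 8
Backward pass: LF(M) = deadline = 37; LS(M) = 37 - 7 = 30
LF(B1) = LS(M) - sum(successors on chain B) = 30 - 5 = 25
LS = LF - duration = 25 - 8 = 17
Total float = LS - ES = 17 - 0 = 17

17


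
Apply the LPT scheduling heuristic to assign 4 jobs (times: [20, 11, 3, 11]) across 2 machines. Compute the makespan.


Sort jobs in decreasing order (LPT): [20, 11, 11, 3]
Assign each job to the least loaded machine:
  Machine 1: jobs [20, 3], load = 23
  Machine 2: jobs [11, 11], load = 22
Makespan = max load = 23

23


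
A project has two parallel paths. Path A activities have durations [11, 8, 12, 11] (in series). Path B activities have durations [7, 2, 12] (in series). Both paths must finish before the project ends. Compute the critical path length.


Path A total = 11 + 8 + 12 + 11 = 42
Path B total = 7 + 2 + 12 = 21
Critical path = longest path = max(42, 21) = 42

42


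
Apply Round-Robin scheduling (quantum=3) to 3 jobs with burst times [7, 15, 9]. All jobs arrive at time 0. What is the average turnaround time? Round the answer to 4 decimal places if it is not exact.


Time quantum = 3
Execution trace:
  J1 runs 3 units, time = 3
  J2 runs 3 units, time = 6
  J3 runs 3 units, time = 9
  J1 runs 3 units, time = 12
  J2 runs 3 units, time = 15
  J3 runs 3 units, time = 18
  J1 runs 1 units, time = 19
  J2 runs 3 units, time = 22
  J3 runs 3 units, time = 25
  J2 runs 3 units, time = 28
  J2 runs 3 units, time = 31
Finish times: [19, 31, 25]
Average turnaround = 75/3 = 25.0

25.0


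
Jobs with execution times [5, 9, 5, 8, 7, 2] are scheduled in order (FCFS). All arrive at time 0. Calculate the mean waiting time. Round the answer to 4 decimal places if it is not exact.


FCFS order (as given): [5, 9, 5, 8, 7, 2]
Waiting times:
  Job 1: wait = 0
  Job 2: wait = 5
  Job 3: wait = 14
  Job 4: wait = 19
  Job 5: wait = 27
  Job 6: wait = 34
Sum of waiting times = 99
Average waiting time = 99/6 = 16.5

16.5


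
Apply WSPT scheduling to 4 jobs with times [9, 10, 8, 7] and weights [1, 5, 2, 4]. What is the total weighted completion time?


Compute p/w ratios and sort ascending (WSPT): [(7, 4), (10, 5), (8, 2), (9, 1)]
Compute weighted completion times:
  Job (p=7,w=4): C=7, w*C=4*7=28
  Job (p=10,w=5): C=17, w*C=5*17=85
  Job (p=8,w=2): C=25, w*C=2*25=50
  Job (p=9,w=1): C=34, w*C=1*34=34
Total weighted completion time = 197

197


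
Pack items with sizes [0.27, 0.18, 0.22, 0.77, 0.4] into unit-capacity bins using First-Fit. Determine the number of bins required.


Place items sequentially using First-Fit:
  Item 0.27 -> new Bin 1
  Item 0.18 -> Bin 1 (now 0.45)
  Item 0.22 -> Bin 1 (now 0.67)
  Item 0.77 -> new Bin 2
  Item 0.4 -> new Bin 3
Total bins used = 3

3


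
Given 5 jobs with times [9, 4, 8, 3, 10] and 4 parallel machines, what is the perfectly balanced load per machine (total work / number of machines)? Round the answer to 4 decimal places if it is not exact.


Total processing time = 9 + 4 + 8 + 3 + 10 = 34
Number of machines = 4
Ideal balanced load = 34 / 4 = 8.5

8.5


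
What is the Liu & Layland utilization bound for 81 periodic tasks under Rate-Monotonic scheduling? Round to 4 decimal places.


Compute 2^(1/81) = 1.0085940916
Subtract 1: 1.0085940916 - 1 = 0.0085940916
Multiply by n: 81 * 0.0085940916 = 0.6961214196
Round to 4 dp: 0.6961

0.6961


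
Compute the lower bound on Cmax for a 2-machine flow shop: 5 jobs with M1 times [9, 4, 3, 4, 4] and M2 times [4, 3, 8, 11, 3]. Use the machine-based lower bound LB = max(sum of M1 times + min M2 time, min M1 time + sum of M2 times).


LB1 = sum(M1 times) + min(M2 times) = 24 + 3 = 27
LB2 = min(M1 times) + sum(M2 times) = 3 + 29 = 32
Lower bound = max(LB1, LB2) = max(27, 32) = 32

32


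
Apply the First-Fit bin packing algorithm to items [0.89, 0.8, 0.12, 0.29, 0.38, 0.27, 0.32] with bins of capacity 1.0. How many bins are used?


Place items sequentially using First-Fit:
  Item 0.89 -> new Bin 1
  Item 0.8 -> new Bin 2
  Item 0.12 -> Bin 2 (now 0.92)
  Item 0.29 -> new Bin 3
  Item 0.38 -> Bin 3 (now 0.67)
  Item 0.27 -> Bin 3 (now 0.94)
  Item 0.32 -> new Bin 4
Total bins used = 4

4


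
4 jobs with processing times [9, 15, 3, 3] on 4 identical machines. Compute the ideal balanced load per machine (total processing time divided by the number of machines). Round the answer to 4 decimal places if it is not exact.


Total processing time = 9 + 15 + 3 + 3 = 30
Number of machines = 4
Ideal balanced load = 30 / 4 = 7.5

7.5


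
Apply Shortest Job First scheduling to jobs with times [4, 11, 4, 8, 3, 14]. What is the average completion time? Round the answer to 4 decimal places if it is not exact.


SJF order (ascending): [3, 4, 4, 8, 11, 14]
Completion times:
  Job 1: burst=3, C=3
  Job 2: burst=4, C=7
  Job 3: burst=4, C=11
  Job 4: burst=8, C=19
  Job 5: burst=11, C=30
  Job 6: burst=14, C=44
Average completion = 114/6 = 19.0

19.0


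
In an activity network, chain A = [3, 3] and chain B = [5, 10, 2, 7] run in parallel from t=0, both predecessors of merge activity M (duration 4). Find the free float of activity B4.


ES(B4) = sum of predecessors on chain B = 17
EF(B4) = ES + duration = 17 + 7 = 24
Successor of B4 is M. ES(M) = max(sum(A), sum(B)) = max(6, 24) = 24
Free float = ES(successor) - EF(current) = 24 - 24 = 0

0


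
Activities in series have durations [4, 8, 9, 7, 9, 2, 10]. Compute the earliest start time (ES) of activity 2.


Activity 2 starts after activities 1 through 1 complete.
Predecessor durations: [4]
ES = 4 = 4

4


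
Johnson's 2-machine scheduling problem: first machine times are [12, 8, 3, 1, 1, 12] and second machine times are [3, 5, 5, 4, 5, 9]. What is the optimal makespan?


Apply Johnson's rule:
  Group 1 (a <= b): [(4, 1, 4), (5, 1, 5), (3, 3, 5)]
  Group 2 (a > b): [(6, 12, 9), (2, 8, 5), (1, 12, 3)]
Optimal job order: [4, 5, 3, 6, 2, 1]
Schedule:
  Job 4: M1 done at 1, M2 done at 5
  Job 5: M1 done at 2, M2 done at 10
  Job 3: M1 done at 5, M2 done at 15
  Job 6: M1 done at 17, M2 done at 26
  Job 2: M1 done at 25, M2 done at 31
  Job 1: M1 done at 37, M2 done at 40
Makespan = 40

40


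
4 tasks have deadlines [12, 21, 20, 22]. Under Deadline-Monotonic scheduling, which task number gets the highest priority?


Sort tasks by relative deadline (ascending):
  Task 1: deadline = 12
  Task 3: deadline = 20
  Task 2: deadline = 21
  Task 4: deadline = 22
Priority order (highest first): [1, 3, 2, 4]
Highest priority task = 1

1


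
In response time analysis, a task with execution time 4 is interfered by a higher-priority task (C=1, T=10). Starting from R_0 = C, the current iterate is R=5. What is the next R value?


R_next = C + ceil(R_prev / T_hp) * C_hp
ceil(5 / 10) = ceil(0.5) = 1
Interference = 1 * 1 = 1
R_next = 4 + 1 = 5
R_next = R_prev, so the iteration has converged (response time = 5).

5


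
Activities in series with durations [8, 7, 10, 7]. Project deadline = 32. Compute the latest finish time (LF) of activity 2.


LF(activity 2) = deadline - sum of successor durations
Successors: activities 3 through 4 with durations [10, 7]
Sum of successor durations = 17
LF = 32 - 17 = 15

15


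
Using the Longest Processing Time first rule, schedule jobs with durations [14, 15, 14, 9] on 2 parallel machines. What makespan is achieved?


Sort jobs in decreasing order (LPT): [15, 14, 14, 9]
Assign each job to the least loaded machine:
  Machine 1: jobs [15, 9], load = 24
  Machine 2: jobs [14, 14], load = 28
Makespan = max load = 28

28


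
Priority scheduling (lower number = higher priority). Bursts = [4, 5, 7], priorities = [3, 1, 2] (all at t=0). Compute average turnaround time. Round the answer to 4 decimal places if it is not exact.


Sort by priority (ascending = highest first):
Order: [(1, 5), (2, 7), (3, 4)]
Completion times:
  Priority 1, burst=5, C=5
  Priority 2, burst=7, C=12
  Priority 3, burst=4, C=16
Average turnaround = 33/3 = 11.0

11.0


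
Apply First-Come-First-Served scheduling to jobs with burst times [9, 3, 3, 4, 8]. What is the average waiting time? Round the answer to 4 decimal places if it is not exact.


FCFS order (as given): [9, 3, 3, 4, 8]
Waiting times:
  Job 1: wait = 0
  Job 2: wait = 9
  Job 3: wait = 12
  Job 4: wait = 15
  Job 5: wait = 19
Sum of waiting times = 55
Average waiting time = 55/5 = 11.0

11.0


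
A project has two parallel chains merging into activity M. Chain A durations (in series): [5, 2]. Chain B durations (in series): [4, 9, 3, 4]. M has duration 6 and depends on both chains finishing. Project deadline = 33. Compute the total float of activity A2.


Forward pass: ES(A2) = sum of predecessors on chain A = 5
EF = ES + duration = 5 + 2 = 7
Backward pass: LF(M) = deadline = 33; LS(M) = 33 - 6 = 27
LF(A2) = LS(M) - sum(successors on chain A) = 27 - 0 = 27
LS = LF - duration = 27 - 2 = 25
Total float = LS - ES = 25 - 5 = 20

20


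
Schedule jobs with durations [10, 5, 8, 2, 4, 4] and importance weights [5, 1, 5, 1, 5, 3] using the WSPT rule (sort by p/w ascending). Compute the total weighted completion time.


Compute p/w ratios and sort ascending (WSPT): [(4, 5), (4, 3), (8, 5), (10, 5), (2, 1), (5, 1)]
Compute weighted completion times:
  Job (p=4,w=5): C=4, w*C=5*4=20
  Job (p=4,w=3): C=8, w*C=3*8=24
  Job (p=8,w=5): C=16, w*C=5*16=80
  Job (p=10,w=5): C=26, w*C=5*26=130
  Job (p=2,w=1): C=28, w*C=1*28=28
  Job (p=5,w=1): C=33, w*C=1*33=33
Total weighted completion time = 315

315


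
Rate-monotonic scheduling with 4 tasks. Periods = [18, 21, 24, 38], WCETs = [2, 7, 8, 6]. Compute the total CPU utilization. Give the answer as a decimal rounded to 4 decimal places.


Compute individual utilizations (exact fractions):
  Task 1: C/T = 2/18 = 1/9 (approx. 0.1111)
  Task 2: C/T = 7/21 = 1/3 (approx. 0.3333)
  Task 3: C/T = 8/24 = 1/3 (approx. 0.3333)
  Task 4: C/T = 6/38 = 3/19 (approx. 0.1579)
Total utilization U = 1/9 + 1/3 + 1/3 + 3/19 = 160/171
Rounded to 4 decimal places: U = 0.9357
RM (Liu & Layland) bound for 4 tasks = 0.756828; compare with U = 160/171 (approx. 0.935673)
bound < U <= 1, so the RM sufficient condition is not met (inconclusive; an exact test such as response-time analysis is needed).

0.9357


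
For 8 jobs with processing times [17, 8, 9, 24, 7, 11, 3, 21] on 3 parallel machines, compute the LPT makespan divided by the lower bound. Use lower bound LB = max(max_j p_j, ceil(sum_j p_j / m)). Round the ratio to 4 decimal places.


LPT order: [24, 21, 17, 11, 9, 8, 7, 3]
Machine loads after assignment: [32, 33, 35]
LPT makespan = 35
Lower bound = max(max_job, ceil(total/3)) = max(24, 34) = 34
Ratio = 35 / 34 = 1.0294

1.0294


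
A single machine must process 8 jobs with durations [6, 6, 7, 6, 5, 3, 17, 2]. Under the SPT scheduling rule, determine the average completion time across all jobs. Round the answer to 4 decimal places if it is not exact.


Sort jobs by processing time (SPT order): [2, 3, 5, 6, 6, 6, 7, 17]
Compute completion times sequentially:
  Job 1: processing = 2, completes at 2
  Job 2: processing = 3, completes at 5
  Job 3: processing = 5, completes at 10
  Job 4: processing = 6, completes at 16
  Job 5: processing = 6, completes at 22
  Job 6: processing = 6, completes at 28
  Job 7: processing = 7, completes at 35
  Job 8: processing = 17, completes at 52
Sum of completion times = 170
Average completion time = 170/8 = 21.25

21.25


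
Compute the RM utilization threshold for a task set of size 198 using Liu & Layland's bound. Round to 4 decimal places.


Compute 2^(1/198) = 1.0035068781
Subtract 1: 1.0035068781 - 1 = 0.0035068781
Multiply by n: 198 * 0.0035068781 = 0.6943618638
Round to 4 dp: 0.6944

0.6944


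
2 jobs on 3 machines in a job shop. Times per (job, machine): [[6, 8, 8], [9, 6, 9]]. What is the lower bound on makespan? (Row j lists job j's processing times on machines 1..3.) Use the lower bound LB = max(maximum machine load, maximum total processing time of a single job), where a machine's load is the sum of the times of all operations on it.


Machine loads:
  Machine 1: 6 + 9 = 15
  Machine 2: 8 + 6 = 14
  Machine 3: 8 + 9 = 17
Max machine load = 17
Job totals:
  Job 1: 22
  Job 2: 24
Max job total = 24
Lower bound = max(17, 24) = 24

24


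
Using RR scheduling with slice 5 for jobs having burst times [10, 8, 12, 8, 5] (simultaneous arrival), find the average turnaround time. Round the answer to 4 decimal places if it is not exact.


Time quantum = 5
Execution trace:
  J1 runs 5 units, time = 5
  J2 runs 5 units, time = 10
  J3 runs 5 units, time = 15
  J4 runs 5 units, time = 20
  J5 runs 5 units, time = 25
  J1 runs 5 units, time = 30
  J2 runs 3 units, time = 33
  J3 runs 5 units, time = 38
  J4 runs 3 units, time = 41
  J3 runs 2 units, time = 43
Finish times: [30, 33, 43, 41, 25]
Average turnaround = 172/5 = 34.4

34.4


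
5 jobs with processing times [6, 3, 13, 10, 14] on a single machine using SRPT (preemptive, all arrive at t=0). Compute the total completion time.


Since all jobs arrive at t=0, SRPT equals SPT ordering.
SPT order: [3, 6, 10, 13, 14]
Completion times:
  Job 1: p=3, C=3
  Job 2: p=6, C=9
  Job 3: p=10, C=19
  Job 4: p=13, C=32
  Job 5: p=14, C=46
Total completion time = 3 + 9 + 19 + 32 + 46 = 109

109


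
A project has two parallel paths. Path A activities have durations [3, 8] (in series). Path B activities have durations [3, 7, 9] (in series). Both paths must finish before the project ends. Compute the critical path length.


Path A total = 3 + 8 = 11
Path B total = 3 + 7 + 9 = 19
Critical path = longest path = max(11, 19) = 19

19


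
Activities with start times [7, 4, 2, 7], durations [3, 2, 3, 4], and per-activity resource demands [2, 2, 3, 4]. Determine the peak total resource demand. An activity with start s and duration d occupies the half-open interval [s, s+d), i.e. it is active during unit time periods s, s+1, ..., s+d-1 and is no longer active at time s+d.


Each activity i is active on [start_i, start_i + duration_i).
Compute total resource usage per time slot:
  t=0: active resources = [], total = 0
  t=1: active resources = [], total = 0
  t=2: active resources = [3], total = 3
  t=3: active resources = [3], total = 3
  t=4: active resources = [2, 3], total = 5
  t=5: active resources = [2], total = 2
  t=6: active resources = [], total = 0
  t=7: active resources = [2, 4], total = 6
  t=8: active resources = [2, 4], total = 6
  t=9: active resources = [2, 4], total = 6
  t=10: active resources = [4], total = 4
Peak resource demand = 6

6


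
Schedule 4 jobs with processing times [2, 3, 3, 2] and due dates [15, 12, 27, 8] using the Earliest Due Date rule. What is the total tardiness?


Sort by due date (EDD order): [(2, 8), (3, 12), (2, 15), (3, 27)]
Compute completion times and tardiness:
  Job 1: p=2, d=8, C=2, tardiness=max(0,2-8)=0
  Job 2: p=3, d=12, C=5, tardiness=max(0,5-12)=0
  Job 3: p=2, d=15, C=7, tardiness=max(0,7-15)=0
  Job 4: p=3, d=27, C=10, tardiness=max(0,10-27)=0
Total tardiness = 0

0


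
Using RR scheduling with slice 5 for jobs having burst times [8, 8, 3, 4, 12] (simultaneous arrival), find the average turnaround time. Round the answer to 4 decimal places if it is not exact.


Time quantum = 5
Execution trace:
  J1 runs 5 units, time = 5
  J2 runs 5 units, time = 10
  J3 runs 3 units, time = 13
  J4 runs 4 units, time = 17
  J5 runs 5 units, time = 22
  J1 runs 3 units, time = 25
  J2 runs 3 units, time = 28
  J5 runs 5 units, time = 33
  J5 runs 2 units, time = 35
Finish times: [25, 28, 13, 17, 35]
Average turnaround = 118/5 = 23.6

23.6


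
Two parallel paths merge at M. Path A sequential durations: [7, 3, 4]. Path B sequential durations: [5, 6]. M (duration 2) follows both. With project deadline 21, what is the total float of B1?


Forward pass: ES(B1) = sum of predecessors on chain B = 0
EF = ES + duration = 0 + 5 = 5
Backward pass: LF(M) = deadline = 21; LS(M) = 21 - 2 = 19
LF(B1) = LS(M) - sum(successors on chain B) = 19 - 6 = 13
LS = LF - duration = 13 - 5 = 8
Total float = LS - ES = 8 - 0 = 8

8
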